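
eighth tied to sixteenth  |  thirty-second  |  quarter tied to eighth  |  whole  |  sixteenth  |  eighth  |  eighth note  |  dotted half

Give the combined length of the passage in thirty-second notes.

85

Working in thirty-second notes: eighth tied to sixteenth (eighth + sixteenth) = 6; thirty-second = 1; quarter tied to eighth (quarter + eighth) = 12; whole = 32; sixteenth = 2; eighth = 4; eighth note = 4; dotted half = 24.
Total: 6 + 1 + 12 + 32 + 2 + 4 + 4 + 24 = 85 thirty-second notes.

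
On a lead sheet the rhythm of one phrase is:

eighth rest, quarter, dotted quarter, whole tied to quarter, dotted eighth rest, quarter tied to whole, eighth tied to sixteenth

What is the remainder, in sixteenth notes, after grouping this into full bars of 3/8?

4

One bar of 3/8 = 6 sixteenth notes.
Convert each value to sixteenth notes: eighth rest = 2; quarter = 4; dotted quarter = 6; whole tied to quarter (whole + quarter) = 20; dotted eighth rest = 3; quarter tied to whole (quarter + whole) = 20; eighth tied to sixteenth (eighth + sixteenth) = 3.
Adding: 2 + 4 + 6 + 20 + 3 + 20 + 3 = 58.
58 ÷ 6 = 9 complete bars with 4 sixteenth notes remaining.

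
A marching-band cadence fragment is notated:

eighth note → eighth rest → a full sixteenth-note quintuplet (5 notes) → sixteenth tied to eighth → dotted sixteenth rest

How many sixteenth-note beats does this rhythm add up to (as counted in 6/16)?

One sixteenth-note beat = 2 thirty-second notes.
In thirty-second notes: eighth note = 4; eighth rest = 4; a full sixteenth-note quintuplet (5 notes) (five quintuplet sixteenths span one quarter) = 8; sixteenth tied to eighth (sixteenth + eighth) = 6; dotted sixteenth rest = 3.
Adding: 4 + 4 + 8 + 6 + 3 = 25.
25 ÷ 2 = 12.5 beats.

12.5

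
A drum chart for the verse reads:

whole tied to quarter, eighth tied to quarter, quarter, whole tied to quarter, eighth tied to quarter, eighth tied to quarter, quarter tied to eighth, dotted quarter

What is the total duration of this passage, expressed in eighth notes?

Express everything in eighth notes: whole tied to quarter (whole + quarter) = 10; eighth tied to quarter (eighth + quarter) = 3; quarter = 2; whole tied to quarter (whole + quarter) = 10; eighth tied to quarter (eighth + quarter) = 3; eighth tied to quarter (eighth + quarter) = 3; quarter tied to eighth (quarter + eighth) = 3; dotted quarter = 3.
Adding: 10 + 3 + 2 + 10 + 3 + 3 + 3 + 3 = 37 eighth notes.

37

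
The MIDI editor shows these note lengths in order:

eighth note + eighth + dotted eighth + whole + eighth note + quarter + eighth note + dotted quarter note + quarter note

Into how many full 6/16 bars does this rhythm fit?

One bar of 6/16 = 6 sixteenth notes.
In sixteenth notes: eighth note = 2; eighth = 2; dotted eighth = 3; whole = 16; eighth note = 2; quarter = 4; eighth note = 2; dotted quarter note = 6; quarter note = 4.
Adding: 2 + 2 + 3 + 16 + 2 + 4 + 2 + 6 + 4 = 41.
41 ÷ 6 = 6 complete bars with 5 left over.

6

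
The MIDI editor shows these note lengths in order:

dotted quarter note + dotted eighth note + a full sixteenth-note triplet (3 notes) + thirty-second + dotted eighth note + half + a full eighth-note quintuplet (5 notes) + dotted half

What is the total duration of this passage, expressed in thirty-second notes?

Convert each value to thirty-second notes: dotted quarter note = 12; dotted eighth note = 6; a full sixteenth-note triplet (3 notes) (three triplet sixteenths span one eighth) = 4; thirty-second = 1; dotted eighth note = 6; half = 16; a full eighth-note quintuplet (5 notes) (five quintuplet eighths span one half) = 16; dotted half = 24.
Total: 12 + 6 + 4 + 1 + 6 + 16 + 16 + 24 = 85 thirty-second notes.

85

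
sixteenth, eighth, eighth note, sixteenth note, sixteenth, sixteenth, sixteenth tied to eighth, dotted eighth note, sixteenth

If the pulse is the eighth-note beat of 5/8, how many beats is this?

7.5

One eighth-note beat = 2 sixteenth notes.
Express everything in sixteenth notes: sixteenth = 1; eighth = 2; eighth note = 2; sixteenth note = 1; sixteenth = 1; sixteenth = 1; sixteenth tied to eighth (sixteenth + eighth) = 3; dotted eighth note = 3; sixteenth = 1.
Adding: 1 + 2 + 2 + 1 + 1 + 1 + 3 + 3 + 1 = 15.
15 ÷ 2 = 7.5 beats.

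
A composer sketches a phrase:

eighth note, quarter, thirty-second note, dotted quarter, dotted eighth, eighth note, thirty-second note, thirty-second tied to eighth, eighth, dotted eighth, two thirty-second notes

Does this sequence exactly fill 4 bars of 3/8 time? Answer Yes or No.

One bar of 3/8 = 12 thirty-second notes, so 4 bars = 48.
Express everything in thirty-second notes: eighth note = 4; quarter = 8; thirty-second note = 1; dotted quarter = 12; dotted eighth = 6; eighth note = 4; thirty-second note = 1; thirty-second tied to eighth (thirty-second + eighth) = 5; eighth = 4; dotted eighth = 6; thirty-second note = 1; thirty-second note = 1.
Sum: 4 + 8 + 1 + 12 + 6 + 4 + 1 + 5 + 4 + 6 + 1 + 1 = 53.
53 exceeds 48, so the answer is No.

No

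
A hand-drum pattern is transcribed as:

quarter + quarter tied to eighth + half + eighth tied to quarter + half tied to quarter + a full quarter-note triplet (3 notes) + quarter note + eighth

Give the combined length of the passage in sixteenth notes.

50

Each duration in sixteenth notes: quarter = 4; quarter tied to eighth (quarter + eighth) = 6; half = 8; eighth tied to quarter (eighth + quarter) = 6; half tied to quarter (half + quarter) = 12; a full quarter-note triplet (3 notes) (three triplet quarters span one half) = 8; quarter note = 4; eighth = 2.
Sum: 4 + 6 + 8 + 6 + 12 + 8 + 4 + 2 = 50 sixteenth notes.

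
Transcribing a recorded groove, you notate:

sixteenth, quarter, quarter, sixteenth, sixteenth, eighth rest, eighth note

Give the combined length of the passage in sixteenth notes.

Convert each value to sixteenth notes: sixteenth = 1; quarter = 4; quarter = 4; sixteenth = 1; sixteenth = 1; eighth rest = 2; eighth note = 2.
Adding: 1 + 4 + 4 + 1 + 1 + 2 + 2 = 15 sixteenth notes.

15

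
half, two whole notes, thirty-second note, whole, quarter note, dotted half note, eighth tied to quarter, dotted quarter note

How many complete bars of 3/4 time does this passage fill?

7

One bar of 3/4 = 24 thirty-second notes.
Express everything in thirty-second notes: half = 16; whole note = 32; whole note = 32; thirty-second note = 1; whole = 32; quarter note = 8; dotted half note = 24; eighth tied to quarter (eighth + quarter) = 12; dotted quarter note = 12.
Adding: 16 + 32 + 32 + 1 + 32 + 8 + 24 + 12 + 12 = 169.
169 ÷ 24 = 7 complete bars with 1 left over.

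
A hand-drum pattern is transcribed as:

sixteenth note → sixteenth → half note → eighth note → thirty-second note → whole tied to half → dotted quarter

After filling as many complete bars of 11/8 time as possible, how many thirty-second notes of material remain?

41

One bar of 11/8 = 44 thirty-second notes.
Working in thirty-second notes: sixteenth note = 2; sixteenth = 2; half note = 16; eighth note = 4; thirty-second note = 1; whole tied to half (whole + half) = 48; dotted quarter = 12.
Adding: 2 + 2 + 16 + 4 + 1 + 48 + 12 = 85.
85 ÷ 44 = 1 complete bar with 41 thirty-second notes remaining.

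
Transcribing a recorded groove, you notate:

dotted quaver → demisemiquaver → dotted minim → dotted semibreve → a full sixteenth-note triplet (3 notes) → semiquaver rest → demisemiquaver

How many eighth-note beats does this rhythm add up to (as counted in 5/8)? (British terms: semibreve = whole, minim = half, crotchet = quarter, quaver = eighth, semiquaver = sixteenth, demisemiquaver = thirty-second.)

One eighth-note beat = 4 thirty-second notes.
Express everything in thirty-second notes: dotted quaver = 6; demisemiquaver = 1; dotted minim = 24; dotted semibreve = 48; a full sixteenth-note triplet (3 notes) (three triplet sixteenths span one eighth) = 4; semiquaver rest = 2; demisemiquaver = 1.
Sum: 6 + 1 + 24 + 48 + 4 + 2 + 1 = 86.
86 ÷ 4 = 21.5 beats.

21.5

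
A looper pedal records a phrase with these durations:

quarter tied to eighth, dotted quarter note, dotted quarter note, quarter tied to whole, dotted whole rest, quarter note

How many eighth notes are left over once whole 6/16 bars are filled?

0

One bar of 6/16 = 3 eighth notes.
Each duration in eighth notes: quarter tied to eighth (quarter + eighth) = 3; dotted quarter note = 3; dotted quarter note = 3; quarter tied to whole (quarter + whole) = 10; dotted whole rest = 12; quarter note = 2.
Altogether 3 + 3 + 3 + 10 + 12 + 2 = 33.
33 ÷ 3 = 11 complete bars with 0 eighth notes remaining.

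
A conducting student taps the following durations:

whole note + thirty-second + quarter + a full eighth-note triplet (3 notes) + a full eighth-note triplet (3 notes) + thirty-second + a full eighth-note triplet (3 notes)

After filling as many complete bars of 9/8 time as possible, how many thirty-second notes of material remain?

30

One bar of 9/8 = 36 thirty-second notes.
Convert each value to thirty-second notes: whole note = 32; thirty-second = 1; quarter = 8; a full eighth-note triplet (3 notes) (three triplet eighths span one quarter) = 8; a full eighth-note triplet (3 notes) (three triplet eighths span one quarter) = 8; thirty-second = 1; a full eighth-note triplet (3 notes) (three triplet eighths span one quarter) = 8.
Altogether 32 + 1 + 8 + 8 + 8 + 1 + 8 = 66.
66 ÷ 36 = 1 complete bar with 30 thirty-second notes remaining.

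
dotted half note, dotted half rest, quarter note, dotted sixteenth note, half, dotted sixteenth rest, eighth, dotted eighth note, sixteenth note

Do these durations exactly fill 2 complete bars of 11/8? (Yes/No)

One bar of 11/8 = 44 thirty-second notes, so 2 bars = 88.
Each duration in thirty-second notes: dotted half note = 24; dotted half rest = 24; quarter note = 8; dotted sixteenth note = 3; half = 16; dotted sixteenth rest = 3; eighth = 4; dotted eighth note = 6; sixteenth note = 2.
Adding: 24 + 24 + 8 + 3 + 16 + 3 + 4 + 6 + 2 = 90.
90 exceeds 88, so the answer is No.

No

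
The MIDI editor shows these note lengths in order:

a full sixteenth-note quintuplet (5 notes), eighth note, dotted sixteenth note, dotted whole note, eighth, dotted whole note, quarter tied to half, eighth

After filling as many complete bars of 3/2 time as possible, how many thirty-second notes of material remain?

47

One bar of 3/2 = 48 thirty-second notes.
Working in thirty-second notes: a full sixteenth-note quintuplet (5 notes) (five quintuplet sixteenths span one quarter) = 8; eighth note = 4; dotted sixteenth note = 3; dotted whole note = 48; eighth = 4; dotted whole note = 48; quarter tied to half (quarter + half) = 24; eighth = 4.
Total: 8 + 4 + 3 + 48 + 4 + 48 + 24 + 4 = 143.
143 ÷ 48 = 2 complete bars with 47 thirty-second notes remaining.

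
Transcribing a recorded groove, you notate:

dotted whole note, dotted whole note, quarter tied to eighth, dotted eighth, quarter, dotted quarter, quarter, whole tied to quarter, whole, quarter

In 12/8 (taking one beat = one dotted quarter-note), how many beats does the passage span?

One dotted quarter-note beat = 6 sixteenth notes.
Express everything in sixteenth notes: dotted whole note = 24; dotted whole note = 24; quarter tied to eighth (quarter + eighth) = 6; dotted eighth = 3; quarter = 4; dotted quarter = 6; quarter = 4; whole tied to quarter (whole + quarter) = 20; whole = 16; quarter = 4.
Total: 24 + 24 + 6 + 3 + 4 + 6 + 4 + 20 + 16 + 4 = 111.
111 ÷ 6 = 18.5 beats.

18.5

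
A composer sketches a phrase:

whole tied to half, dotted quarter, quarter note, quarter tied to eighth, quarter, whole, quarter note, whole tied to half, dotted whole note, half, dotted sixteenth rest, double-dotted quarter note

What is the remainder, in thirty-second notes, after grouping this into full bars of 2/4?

One bar of 2/4 = 16 thirty-second notes.
Express everything in thirty-second notes: whole tied to half (whole + half) = 48; dotted quarter = 12; quarter note = 8; quarter tied to eighth (quarter + eighth) = 12; quarter = 8; whole = 32; quarter note = 8; whole tied to half (whole + half) = 48; dotted whole note = 48; half = 16; dotted sixteenth rest = 3; double-dotted quarter note = 14.
Total: 48 + 12 + 8 + 12 + 8 + 32 + 8 + 48 + 48 + 16 + 3 + 14 = 257.
257 ÷ 16 = 16 complete bars with 1 thirty-second note remaining.

1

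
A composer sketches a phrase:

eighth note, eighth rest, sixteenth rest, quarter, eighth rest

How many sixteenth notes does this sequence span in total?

Working in sixteenth notes: eighth note = 2; eighth rest = 2; sixteenth rest = 1; quarter = 4; eighth rest = 2.
Adding: 2 + 2 + 1 + 4 + 2 = 11 sixteenth notes.

11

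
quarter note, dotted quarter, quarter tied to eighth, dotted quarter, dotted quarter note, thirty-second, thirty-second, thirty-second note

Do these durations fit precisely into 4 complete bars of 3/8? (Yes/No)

No

One bar of 3/8 = 12 thirty-second notes, so 4 bars = 48.
Each duration in thirty-second notes: quarter note = 8; dotted quarter = 12; quarter tied to eighth (quarter + eighth) = 12; dotted quarter = 12; dotted quarter note = 12; thirty-second = 1; thirty-second = 1; thirty-second note = 1.
Altogether 8 + 12 + 12 + 12 + 12 + 1 + 1 + 1 = 59.
59 exceeds 48, so the answer is No.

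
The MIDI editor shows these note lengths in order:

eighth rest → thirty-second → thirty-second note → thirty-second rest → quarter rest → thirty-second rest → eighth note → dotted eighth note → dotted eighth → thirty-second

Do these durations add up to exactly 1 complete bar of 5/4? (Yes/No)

One bar of 5/4 = 40 thirty-second notes.
Express everything in thirty-second notes: eighth rest = 4; thirty-second = 1; thirty-second note = 1; thirty-second rest = 1; quarter rest = 8; thirty-second rest = 1; eighth note = 4; dotted eighth note = 6; dotted eighth = 6; thirty-second = 1.
Sum: 4 + 1 + 1 + 1 + 8 + 1 + 4 + 6 + 6 + 1 = 33.
33 falls short of 40, so the answer is No.

No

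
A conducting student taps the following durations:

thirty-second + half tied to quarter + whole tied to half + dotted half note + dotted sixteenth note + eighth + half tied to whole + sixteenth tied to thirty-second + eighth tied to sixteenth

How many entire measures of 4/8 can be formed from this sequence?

10

One bar of 4/8 = 16 thirty-second notes.
Express everything in thirty-second notes: thirty-second = 1; half tied to quarter (half + quarter) = 24; whole tied to half (whole + half) = 48; dotted half note = 24; dotted sixteenth note = 3; eighth = 4; half tied to whole (half + whole) = 48; sixteenth tied to thirty-second (sixteenth + thirty-second) = 3; eighth tied to sixteenth (eighth + sixteenth) = 6.
Total: 1 + 24 + 48 + 24 + 3 + 4 + 48 + 3 + 6 = 161.
161 ÷ 16 = 10 complete bars with 1 left over.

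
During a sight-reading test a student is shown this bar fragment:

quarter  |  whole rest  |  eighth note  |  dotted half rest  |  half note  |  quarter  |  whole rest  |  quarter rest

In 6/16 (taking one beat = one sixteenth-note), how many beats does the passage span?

66

One sixteenth-note beat = 2 thirty-second notes.
Convert each value to thirty-second notes: quarter = 8; whole rest = 32; eighth note = 4; dotted half rest = 24; half note = 16; quarter = 8; whole rest = 32; quarter rest = 8.
Adding: 8 + 32 + 4 + 24 + 16 + 8 + 32 + 8 = 132.
132 ÷ 2 = 66 beats.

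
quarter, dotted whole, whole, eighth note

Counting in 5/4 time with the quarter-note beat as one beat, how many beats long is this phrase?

One quarter-note beat = 2 eighth notes.
In eighth notes: quarter = 2; dotted whole = 12; whole = 8; eighth note = 1.
Adding: 2 + 12 + 8 + 1 = 23.
23 ÷ 2 = 11.5 beats.

11.5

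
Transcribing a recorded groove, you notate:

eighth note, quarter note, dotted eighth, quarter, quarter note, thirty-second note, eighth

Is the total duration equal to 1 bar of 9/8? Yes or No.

No

One bar of 9/8 = 36 thirty-second notes.
Each duration in thirty-second notes: eighth note = 4; quarter note = 8; dotted eighth = 6; quarter = 8; quarter note = 8; thirty-second note = 1; eighth = 4.
Sum: 4 + 8 + 6 + 8 + 8 + 1 + 4 = 39.
39 exceeds 36, so the answer is No.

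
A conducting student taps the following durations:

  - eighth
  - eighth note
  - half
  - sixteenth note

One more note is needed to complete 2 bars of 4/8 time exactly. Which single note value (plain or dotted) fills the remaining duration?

2 bars of 4/8 = 16 sixteenth notes.
Convert each value to sixteenth notes: eighth = 2; eighth note = 2; half = 8; sixteenth note = 1.
Sum: 2 + 2 + 8 + 1 = 13.
Remaining: 16 − 13 = 3 sixteenth notes, which is a dotted eighth note.

dotted eighth note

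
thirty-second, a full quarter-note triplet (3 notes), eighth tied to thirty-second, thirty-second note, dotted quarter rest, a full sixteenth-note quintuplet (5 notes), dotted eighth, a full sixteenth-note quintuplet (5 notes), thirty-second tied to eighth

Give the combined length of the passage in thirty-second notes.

Working in thirty-second notes: thirty-second = 1; a full quarter-note triplet (3 notes) (three triplet quarters span one half) = 16; eighth tied to thirty-second (eighth + thirty-second) = 5; thirty-second note = 1; dotted quarter rest = 12; a full sixteenth-note quintuplet (5 notes) (five quintuplet sixteenths span one quarter) = 8; dotted eighth = 6; a full sixteenth-note quintuplet (5 notes) (five quintuplet sixteenths span one quarter) = 8; thirty-second tied to eighth (thirty-second + eighth) = 5.
Sum: 1 + 16 + 5 + 1 + 12 + 8 + 6 + 8 + 5 = 62 thirty-second notes.

62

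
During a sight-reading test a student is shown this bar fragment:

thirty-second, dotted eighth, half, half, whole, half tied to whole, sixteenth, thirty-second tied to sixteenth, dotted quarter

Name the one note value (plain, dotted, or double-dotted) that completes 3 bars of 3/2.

3 bars of 3/2 = 144 thirty-second notes.
Working in thirty-second notes: thirty-second = 1; dotted eighth = 6; half = 16; half = 16; whole = 32; half tied to whole (half + whole) = 48; sixteenth = 2; thirty-second tied to sixteenth (thirty-second + sixteenth) = 3; dotted quarter = 12.
Sum: 1 + 6 + 16 + 16 + 32 + 48 + 2 + 3 + 12 = 136.
Remaining: 144 − 136 = 8 thirty-second notes, which is a quarter note.

quarter note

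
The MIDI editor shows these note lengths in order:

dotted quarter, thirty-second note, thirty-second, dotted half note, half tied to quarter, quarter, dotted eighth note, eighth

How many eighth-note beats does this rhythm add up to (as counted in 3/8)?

One eighth-note beat = 4 thirty-second notes.
Express everything in thirty-second notes: dotted quarter = 12; thirty-second note = 1; thirty-second = 1; dotted half note = 24; half tied to quarter (half + quarter) = 24; quarter = 8; dotted eighth note = 6; eighth = 4.
Altogether 12 + 1 + 1 + 24 + 24 + 8 + 6 + 4 = 80.
80 ÷ 4 = 20 beats.

20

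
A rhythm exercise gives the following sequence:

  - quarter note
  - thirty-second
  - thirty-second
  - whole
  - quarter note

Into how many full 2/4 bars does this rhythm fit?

3

One bar of 2/4 = 16 thirty-second notes.
In thirty-second notes: quarter note = 8; thirty-second = 1; thirty-second = 1; whole = 32; quarter note = 8.
Sum: 8 + 1 + 1 + 32 + 8 = 50.
50 ÷ 16 = 3 complete bars with 2 left over.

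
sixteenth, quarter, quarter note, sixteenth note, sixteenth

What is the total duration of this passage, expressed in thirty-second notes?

22

Convert each value to thirty-second notes: sixteenth = 2; quarter = 8; quarter note = 8; sixteenth note = 2; sixteenth = 2.
Total: 2 + 8 + 8 + 2 + 2 = 22 thirty-second notes.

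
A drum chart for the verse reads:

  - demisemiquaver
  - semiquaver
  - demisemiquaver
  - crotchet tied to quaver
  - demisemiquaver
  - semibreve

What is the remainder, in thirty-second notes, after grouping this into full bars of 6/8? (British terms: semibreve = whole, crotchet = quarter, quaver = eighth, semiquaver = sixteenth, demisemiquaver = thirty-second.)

One bar of 6/8 = 24 thirty-second notes.
Convert each value to thirty-second notes: demisemiquaver = 1; semiquaver = 2; demisemiquaver = 1; crotchet tied to quaver (crotchet + quaver) = 12; demisemiquaver = 1; semibreve = 32.
Adding: 1 + 2 + 1 + 12 + 1 + 32 = 49.
49 ÷ 24 = 2 complete bars with 1 thirty-second note remaining.

1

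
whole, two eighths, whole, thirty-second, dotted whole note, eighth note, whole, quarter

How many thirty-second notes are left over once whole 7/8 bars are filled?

One bar of 7/8 = 28 thirty-second notes.
Convert each value to thirty-second notes: whole = 32; eighth = 4; eighth = 4; whole = 32; thirty-second = 1; dotted whole note = 48; eighth note = 4; whole = 32; quarter = 8.
Total: 32 + 4 + 4 + 32 + 1 + 48 + 4 + 32 + 8 = 165.
165 ÷ 28 = 5 complete bars with 25 thirty-second notes remaining.

25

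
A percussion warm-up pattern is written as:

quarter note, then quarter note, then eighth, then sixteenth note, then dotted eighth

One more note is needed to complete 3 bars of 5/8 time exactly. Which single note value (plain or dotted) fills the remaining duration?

3 bars of 5/8 = 30 sixteenth notes.
Each duration in sixteenth notes: quarter note = 4; quarter note = 4; eighth = 2; sixteenth note = 1; dotted eighth = 3.
Total: 4 + 4 + 2 + 1 + 3 = 14.
Remaining: 30 − 14 = 16 sixteenth notes, which is a whole note.

whole note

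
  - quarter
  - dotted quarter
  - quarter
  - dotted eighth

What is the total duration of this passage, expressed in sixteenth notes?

Convert each value to sixteenth notes: quarter = 4; dotted quarter = 6; quarter = 4; dotted eighth = 3.
Adding: 4 + 6 + 4 + 3 = 17 sixteenth notes.

17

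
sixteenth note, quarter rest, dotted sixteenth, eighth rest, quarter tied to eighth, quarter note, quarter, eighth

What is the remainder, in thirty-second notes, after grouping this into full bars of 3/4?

One bar of 3/4 = 24 thirty-second notes.
Working in thirty-second notes: sixteenth note = 2; quarter rest = 8; dotted sixteenth = 3; eighth rest = 4; quarter tied to eighth (quarter + eighth) = 12; quarter note = 8; quarter = 8; eighth = 4.
Adding: 2 + 8 + 3 + 4 + 12 + 8 + 8 + 4 = 49.
49 ÷ 24 = 2 complete bars with 1 thirty-second note remaining.

1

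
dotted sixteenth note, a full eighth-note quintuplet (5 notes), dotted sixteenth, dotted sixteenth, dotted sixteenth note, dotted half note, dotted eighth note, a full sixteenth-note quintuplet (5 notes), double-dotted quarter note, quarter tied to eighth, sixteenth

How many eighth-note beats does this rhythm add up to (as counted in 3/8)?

One eighth-note beat = 4 thirty-second notes.
Convert each value to thirty-second notes: dotted sixteenth note = 3; a full eighth-note quintuplet (5 notes) (five quintuplet eighths span one half) = 16; dotted sixteenth = 3; dotted sixteenth = 3; dotted sixteenth note = 3; dotted half note = 24; dotted eighth note = 6; a full sixteenth-note quintuplet (5 notes) (five quintuplet sixteenths span one quarter) = 8; double-dotted quarter note = 14; quarter tied to eighth (quarter + eighth) = 12; sixteenth = 2.
Total: 3 + 16 + 3 + 3 + 3 + 24 + 6 + 8 + 14 + 12 + 2 = 94.
94 ÷ 4 = 23.5 beats.

23.5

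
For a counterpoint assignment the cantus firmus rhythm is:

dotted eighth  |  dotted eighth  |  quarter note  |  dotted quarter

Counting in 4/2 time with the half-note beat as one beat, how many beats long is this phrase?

2

One half-note beat = 8 sixteenth notes.
In sixteenth notes: dotted eighth = 3; dotted eighth = 3; quarter note = 4; dotted quarter = 6.
Sum: 3 + 3 + 4 + 6 = 16.
16 ÷ 8 = 2 beats.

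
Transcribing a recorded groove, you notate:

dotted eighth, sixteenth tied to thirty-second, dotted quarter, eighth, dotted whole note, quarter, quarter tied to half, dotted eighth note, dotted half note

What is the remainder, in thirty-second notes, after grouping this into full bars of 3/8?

3

One bar of 3/8 = 12 thirty-second notes.
Express everything in thirty-second notes: dotted eighth = 6; sixteenth tied to thirty-second (sixteenth + thirty-second) = 3; dotted quarter = 12; eighth = 4; dotted whole note = 48; quarter = 8; quarter tied to half (quarter + half) = 24; dotted eighth note = 6; dotted half note = 24.
Altogether 6 + 3 + 12 + 4 + 48 + 8 + 24 + 6 + 24 = 135.
135 ÷ 12 = 11 complete bars with 3 thirty-second notes remaining.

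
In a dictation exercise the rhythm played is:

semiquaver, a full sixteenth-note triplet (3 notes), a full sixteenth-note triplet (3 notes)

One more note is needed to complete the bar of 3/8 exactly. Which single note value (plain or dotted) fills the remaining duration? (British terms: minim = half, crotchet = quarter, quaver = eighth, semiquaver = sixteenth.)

sixteenth note

The bar of 3/8 = 6 sixteenth notes.
Working in sixteenth notes: semiquaver = 1; a full sixteenth-note triplet (3 notes) (three triplet sixteenths span one eighth) = 2; a full sixteenth-note triplet (3 notes) (three triplet sixteenths span one eighth) = 2.
Total: 1 + 2 + 2 = 5.
Remaining: 6 − 5 = 1 sixteenth note, which is a sixteenth note.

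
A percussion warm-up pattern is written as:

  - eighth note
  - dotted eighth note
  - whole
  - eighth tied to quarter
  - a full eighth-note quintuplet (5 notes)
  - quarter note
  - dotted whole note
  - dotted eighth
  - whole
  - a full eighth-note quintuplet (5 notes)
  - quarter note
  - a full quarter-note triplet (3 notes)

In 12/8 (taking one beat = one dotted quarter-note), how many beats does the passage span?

One dotted quarter-note beat = 6 sixteenth notes.
Each duration in sixteenth notes: eighth note = 2; dotted eighth note = 3; whole = 16; eighth tied to quarter (eighth + quarter) = 6; a full eighth-note quintuplet (5 notes) (five quintuplet eighths span one half) = 8; quarter note = 4; dotted whole note = 24; dotted eighth = 3; whole = 16; a full eighth-note quintuplet (5 notes) (five quintuplet eighths span one half) = 8; quarter note = 4; a full quarter-note triplet (3 notes) (three triplet quarters span one half) = 8.
Sum: 2 + 3 + 16 + 6 + 8 + 4 + 24 + 3 + 16 + 8 + 4 + 8 = 102.
102 ÷ 6 = 17 beats.

17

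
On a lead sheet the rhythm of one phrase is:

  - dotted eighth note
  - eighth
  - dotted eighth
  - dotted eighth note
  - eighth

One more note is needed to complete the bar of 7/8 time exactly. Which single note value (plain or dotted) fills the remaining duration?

The bar of 7/8 = 14 sixteenth notes.
In sixteenth notes: dotted eighth note = 3; eighth = 2; dotted eighth = 3; dotted eighth note = 3; eighth = 2.
Total: 3 + 2 + 3 + 3 + 2 = 13.
Remaining: 14 − 13 = 1 sixteenth note, which is a sixteenth note.

sixteenth note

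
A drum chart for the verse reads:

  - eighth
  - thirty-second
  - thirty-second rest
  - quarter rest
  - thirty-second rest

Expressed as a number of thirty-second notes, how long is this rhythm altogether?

15

Working in thirty-second notes: eighth = 4; thirty-second = 1; thirty-second rest = 1; quarter rest = 8; thirty-second rest = 1.
Sum: 4 + 1 + 1 + 8 + 1 = 15 thirty-second notes.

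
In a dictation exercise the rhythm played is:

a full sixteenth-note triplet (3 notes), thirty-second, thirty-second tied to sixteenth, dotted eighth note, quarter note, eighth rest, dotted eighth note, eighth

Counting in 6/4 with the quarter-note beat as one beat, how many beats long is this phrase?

One quarter-note beat = 8 thirty-second notes.
In thirty-second notes: a full sixteenth-note triplet (3 notes) (three triplet sixteenths span one eighth) = 4; thirty-second = 1; thirty-second tied to sixteenth (thirty-second + sixteenth) = 3; dotted eighth note = 6; quarter note = 8; eighth rest = 4; dotted eighth note = 6; eighth = 4.
Total: 4 + 1 + 3 + 6 + 8 + 4 + 6 + 4 = 36.
36 ÷ 8 = 4.5 beats.

4.5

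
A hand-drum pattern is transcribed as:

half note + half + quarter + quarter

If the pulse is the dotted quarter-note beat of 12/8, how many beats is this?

One dotted quarter-note beat = 3 eighth notes.
In eighth notes: half note = 4; half = 4; quarter = 2; quarter = 2.
Altogether 4 + 4 + 2 + 2 = 12.
12 ÷ 3 = 4 beats.

4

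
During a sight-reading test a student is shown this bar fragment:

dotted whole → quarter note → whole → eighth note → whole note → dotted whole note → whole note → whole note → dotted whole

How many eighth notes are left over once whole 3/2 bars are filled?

One bar of 3/2 = 12 eighth notes.
Working in eighth notes: dotted whole = 12; quarter note = 2; whole = 8; eighth note = 1; whole note = 8; dotted whole note = 12; whole note = 8; whole note = 8; dotted whole = 12.
Total: 12 + 2 + 8 + 1 + 8 + 12 + 8 + 8 + 12 = 71.
71 ÷ 12 = 5 complete bars with 11 eighth notes remaining.

11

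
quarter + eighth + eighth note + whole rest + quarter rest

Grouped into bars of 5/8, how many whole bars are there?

2

One bar of 5/8 = 5 eighth notes.
Express everything in eighth notes: quarter = 2; eighth = 1; eighth note = 1; whole rest = 8; quarter rest = 2.
Adding: 2 + 1 + 1 + 8 + 2 = 14.
14 ÷ 5 = 2 complete bars with 4 left over.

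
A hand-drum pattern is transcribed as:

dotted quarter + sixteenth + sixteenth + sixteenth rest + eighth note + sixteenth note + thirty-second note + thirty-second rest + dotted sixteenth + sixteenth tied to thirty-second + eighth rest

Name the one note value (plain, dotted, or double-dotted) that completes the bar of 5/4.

eighth note

The bar of 5/4 = 40 thirty-second notes.
Express everything in thirty-second notes: dotted quarter = 12; sixteenth = 2; sixteenth = 2; sixteenth rest = 2; eighth note = 4; sixteenth note = 2; thirty-second note = 1; thirty-second rest = 1; dotted sixteenth = 3; sixteenth tied to thirty-second (sixteenth + thirty-second) = 3; eighth rest = 4.
Adding: 12 + 2 + 2 + 2 + 4 + 2 + 1 + 1 + 3 + 3 + 4 = 36.
Remaining: 40 − 36 = 4 thirty-second notes, which is a eighth note.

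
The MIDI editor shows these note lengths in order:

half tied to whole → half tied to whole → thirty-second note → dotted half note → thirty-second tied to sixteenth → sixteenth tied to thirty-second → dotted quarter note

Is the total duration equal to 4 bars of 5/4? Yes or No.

One bar of 5/4 = 40 thirty-second notes, so 4 bars = 160.
Express everything in thirty-second notes: half tied to whole (half + whole) = 48; half tied to whole (half + whole) = 48; thirty-second note = 1; dotted half note = 24; thirty-second tied to sixteenth (thirty-second + sixteenth) = 3; sixteenth tied to thirty-second (sixteenth + thirty-second) = 3; dotted quarter note = 12.
Total: 48 + 48 + 1 + 24 + 3 + 3 + 12 = 139.
139 falls short of 160, so the answer is No.

No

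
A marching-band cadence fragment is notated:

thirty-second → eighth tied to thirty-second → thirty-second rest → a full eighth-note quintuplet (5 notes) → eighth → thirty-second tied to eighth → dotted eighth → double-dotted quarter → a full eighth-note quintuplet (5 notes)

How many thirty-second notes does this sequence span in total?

68

In thirty-second notes: thirty-second = 1; eighth tied to thirty-second (eighth + thirty-second) = 5; thirty-second rest = 1; a full eighth-note quintuplet (5 notes) (five quintuplet eighths span one half) = 16; eighth = 4; thirty-second tied to eighth (thirty-second + eighth) = 5; dotted eighth = 6; double-dotted quarter = 14; a full eighth-note quintuplet (5 notes) (five quintuplet eighths span one half) = 16.
Sum: 1 + 5 + 1 + 16 + 4 + 5 + 6 + 14 + 16 = 68 thirty-second notes.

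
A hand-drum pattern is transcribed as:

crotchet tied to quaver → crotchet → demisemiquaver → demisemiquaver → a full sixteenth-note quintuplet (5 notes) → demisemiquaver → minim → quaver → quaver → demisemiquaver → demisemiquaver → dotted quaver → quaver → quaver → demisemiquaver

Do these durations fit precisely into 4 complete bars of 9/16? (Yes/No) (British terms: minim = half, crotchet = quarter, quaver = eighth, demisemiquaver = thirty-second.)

One bar of 9/16 = 18 thirty-second notes, so 4 bars = 72.
In thirty-second notes: crotchet tied to quaver (crotchet + quaver) = 12; crotchet = 8; demisemiquaver = 1; demisemiquaver = 1; a full sixteenth-note quintuplet (5 notes) (five quintuplet sixteenths span one quarter) = 8; demisemiquaver = 1; minim = 16; quaver = 4; quaver = 4; demisemiquaver = 1; demisemiquaver = 1; dotted quaver = 6; quaver = 4; quaver = 4; demisemiquaver = 1.
Altogether 12 + 8 + 1 + 1 + 8 + 1 + 16 + 4 + 4 + 1 + 1 + 6 + 4 + 4 + 1 = 72.
72 equals 72, so the answer is Yes.

Yes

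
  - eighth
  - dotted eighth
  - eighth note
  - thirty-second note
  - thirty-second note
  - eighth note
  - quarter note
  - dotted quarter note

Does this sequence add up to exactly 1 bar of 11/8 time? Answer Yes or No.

No

One bar of 11/8 = 44 thirty-second notes.
Convert each value to thirty-second notes: eighth = 4; dotted eighth = 6; eighth note = 4; thirty-second note = 1; thirty-second note = 1; eighth note = 4; quarter note = 8; dotted quarter note = 12.
Sum: 4 + 6 + 4 + 1 + 1 + 4 + 8 + 12 = 40.
40 falls short of 44, so the answer is No.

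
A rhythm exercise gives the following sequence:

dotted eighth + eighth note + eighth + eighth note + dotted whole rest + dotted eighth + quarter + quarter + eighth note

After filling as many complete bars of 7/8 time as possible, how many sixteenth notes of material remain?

4

One bar of 7/8 = 14 sixteenth notes.
Express everything in sixteenth notes: dotted eighth = 3; eighth note = 2; eighth = 2; eighth note = 2; dotted whole rest = 24; dotted eighth = 3; quarter = 4; quarter = 4; eighth note = 2.
Sum: 3 + 2 + 2 + 2 + 24 + 3 + 4 + 4 + 2 = 46.
46 ÷ 14 = 3 complete bars with 4 sixteenth notes remaining.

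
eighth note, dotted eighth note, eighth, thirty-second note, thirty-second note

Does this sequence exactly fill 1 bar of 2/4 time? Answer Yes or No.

One bar of 2/4 = 16 thirty-second notes.
Working in thirty-second notes: eighth note = 4; dotted eighth note = 6; eighth = 4; thirty-second note = 1; thirty-second note = 1.
Sum: 4 + 6 + 4 + 1 + 1 = 16.
16 equals 16, so the answer is Yes.

Yes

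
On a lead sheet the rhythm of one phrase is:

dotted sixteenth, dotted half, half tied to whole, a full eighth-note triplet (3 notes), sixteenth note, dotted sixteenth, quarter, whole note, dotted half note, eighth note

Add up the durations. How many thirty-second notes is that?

In thirty-second notes: dotted sixteenth = 3; dotted half = 24; half tied to whole (half + whole) = 48; a full eighth-note triplet (3 notes) (three triplet eighths span one quarter) = 8; sixteenth note = 2; dotted sixteenth = 3; quarter = 8; whole note = 32; dotted half note = 24; eighth note = 4.
Sum: 3 + 24 + 48 + 8 + 2 + 3 + 8 + 32 + 24 + 4 = 156 thirty-second notes.

156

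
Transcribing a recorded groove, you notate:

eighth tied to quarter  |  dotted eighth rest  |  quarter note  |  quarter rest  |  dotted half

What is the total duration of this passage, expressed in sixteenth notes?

29

Working in sixteenth notes: eighth tied to quarter (eighth + quarter) = 6; dotted eighth rest = 3; quarter note = 4; quarter rest = 4; dotted half = 12.
Altogether 6 + 3 + 4 + 4 + 12 = 29 sixteenth notes.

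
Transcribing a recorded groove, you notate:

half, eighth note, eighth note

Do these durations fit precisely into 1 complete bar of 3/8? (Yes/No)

One bar of 3/8 = 3 eighth notes.
Express everything in eighth notes: half = 4; eighth note = 1; eighth note = 1.
Sum: 4 + 1 + 1 = 6.
6 exceeds 3, so the answer is No.

No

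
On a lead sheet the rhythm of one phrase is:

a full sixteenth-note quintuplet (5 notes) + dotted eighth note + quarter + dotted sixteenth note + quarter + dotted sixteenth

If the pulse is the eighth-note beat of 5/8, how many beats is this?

One eighth-note beat = 4 thirty-second notes.
In thirty-second notes: a full sixteenth-note quintuplet (5 notes) (five quintuplet sixteenths span one quarter) = 8; dotted eighth note = 6; quarter = 8; dotted sixteenth note = 3; quarter = 8; dotted sixteenth = 3.
Sum: 8 + 6 + 8 + 3 + 8 + 3 = 36.
36 ÷ 4 = 9 beats.

9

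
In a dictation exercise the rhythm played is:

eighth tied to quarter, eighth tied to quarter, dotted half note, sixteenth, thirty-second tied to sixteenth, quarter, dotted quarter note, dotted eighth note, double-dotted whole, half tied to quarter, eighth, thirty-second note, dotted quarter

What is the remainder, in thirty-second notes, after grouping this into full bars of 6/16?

8

One bar of 6/16 = 12 thirty-second notes.
Working in thirty-second notes: eighth tied to quarter (eighth + quarter) = 12; eighth tied to quarter (eighth + quarter) = 12; dotted half note = 24; sixteenth = 2; thirty-second tied to sixteenth (thirty-second + sixteenth) = 3; quarter = 8; dotted quarter note = 12; dotted eighth note = 6; double-dotted whole = 56; half tied to quarter (half + quarter) = 24; eighth = 4; thirty-second note = 1; dotted quarter = 12.
Adding: 12 + 12 + 24 + 2 + 3 + 8 + 12 + 6 + 56 + 24 + 4 + 1 + 12 = 176.
176 ÷ 12 = 14 complete bars with 8 thirty-second notes remaining.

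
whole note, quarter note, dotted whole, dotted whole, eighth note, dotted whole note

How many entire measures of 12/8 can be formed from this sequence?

3

One bar of 12/8 = 12 eighth notes.
Express everything in eighth notes: whole note = 8; quarter note = 2; dotted whole = 12; dotted whole = 12; eighth note = 1; dotted whole note = 12.
Sum: 8 + 2 + 12 + 12 + 1 + 12 = 47.
47 ÷ 12 = 3 complete bars with 11 left over.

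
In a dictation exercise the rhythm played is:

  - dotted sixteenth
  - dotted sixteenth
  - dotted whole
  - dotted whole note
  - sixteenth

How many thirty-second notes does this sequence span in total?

Express everything in thirty-second notes: dotted sixteenth = 3; dotted sixteenth = 3; dotted whole = 48; dotted whole note = 48; sixteenth = 2.
Total: 3 + 3 + 48 + 48 + 2 = 104 thirty-second notes.

104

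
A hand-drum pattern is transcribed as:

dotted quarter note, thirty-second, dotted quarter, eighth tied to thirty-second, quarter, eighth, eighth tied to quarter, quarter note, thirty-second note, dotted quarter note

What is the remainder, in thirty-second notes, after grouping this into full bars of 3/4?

One bar of 3/4 = 24 thirty-second notes.
Express everything in thirty-second notes: dotted quarter note = 12; thirty-second = 1; dotted quarter = 12; eighth tied to thirty-second (eighth + thirty-second) = 5; quarter = 8; eighth = 4; eighth tied to quarter (eighth + quarter) = 12; quarter note = 8; thirty-second note = 1; dotted quarter note = 12.
Total: 12 + 1 + 12 + 5 + 8 + 4 + 12 + 8 + 1 + 12 = 75.
75 ÷ 24 = 3 complete bars with 3 thirty-second notes remaining.

3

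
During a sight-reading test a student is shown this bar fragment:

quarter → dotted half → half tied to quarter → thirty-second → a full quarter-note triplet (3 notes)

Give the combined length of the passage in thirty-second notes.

Express everything in thirty-second notes: quarter = 8; dotted half = 24; half tied to quarter (half + quarter) = 24; thirty-second = 1; a full quarter-note triplet (3 notes) (three triplet quarters span one half) = 16.
Sum: 8 + 24 + 24 + 1 + 16 = 73 thirty-second notes.

73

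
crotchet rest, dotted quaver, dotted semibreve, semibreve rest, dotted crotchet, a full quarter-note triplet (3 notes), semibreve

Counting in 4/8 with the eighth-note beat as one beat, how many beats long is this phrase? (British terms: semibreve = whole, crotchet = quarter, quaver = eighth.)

38.5

One eighth-note beat = 2 sixteenth notes.
Convert each value to sixteenth notes: crotchet rest = 4; dotted quaver = 3; dotted semibreve = 24; semibreve rest = 16; dotted crotchet = 6; a full quarter-note triplet (3 notes) (three triplet quarters span one half) = 8; semibreve = 16.
Altogether 4 + 3 + 24 + 16 + 6 + 8 + 16 = 77.
77 ÷ 2 = 38.5 beats.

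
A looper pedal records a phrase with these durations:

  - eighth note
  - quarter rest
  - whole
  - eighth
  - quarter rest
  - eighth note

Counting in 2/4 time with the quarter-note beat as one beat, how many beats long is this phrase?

One quarter-note beat = 2 eighth notes.
Convert each value to eighth notes: eighth note = 1; quarter rest = 2; whole = 8; eighth = 1; quarter rest = 2; eighth note = 1.
Adding: 1 + 2 + 8 + 1 + 2 + 1 = 15.
15 ÷ 2 = 7.5 beats.

7.5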